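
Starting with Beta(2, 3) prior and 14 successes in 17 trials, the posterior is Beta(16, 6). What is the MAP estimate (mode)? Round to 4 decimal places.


The mode of Beta(a, b) when a > 1 and b > 1 is (a-1)/(a+b-2)
= (16 - 1) / (16 + 6 - 2)
= 15 / 20
= 0.75

0.75


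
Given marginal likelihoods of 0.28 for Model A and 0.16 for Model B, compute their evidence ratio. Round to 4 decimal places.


Ratio = ML(A) / ML(B) = 0.28/0.16
= 1.75

1.75


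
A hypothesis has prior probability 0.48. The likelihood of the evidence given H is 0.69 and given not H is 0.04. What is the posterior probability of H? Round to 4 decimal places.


Using Bayes' theorem:
P(E) = 0.48 * 0.69 + 0.52 * 0.04
P(E) = 0.352
P(H|E) = (0.48 * 0.69) / 0.352 = 0.9409

0.9409


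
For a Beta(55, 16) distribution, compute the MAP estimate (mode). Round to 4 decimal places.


MAP = mode = (a-1)/(a+b-2)
= (55-1)/(55+16-2)
= 54/69 = 0.7826

0.7826


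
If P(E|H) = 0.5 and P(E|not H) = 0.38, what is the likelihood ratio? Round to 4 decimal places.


Likelihood ratio = P(E|H) / P(E|not H)
= 0.5 / 0.38
= 1.3158

1.3158


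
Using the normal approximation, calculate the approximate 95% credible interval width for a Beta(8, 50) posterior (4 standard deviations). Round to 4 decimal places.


Var(Beta) = 8*50/(58^2 * 59) = 0.002
SD = 0.0449
Width ~ 4*SD = 0.1796

0.1796


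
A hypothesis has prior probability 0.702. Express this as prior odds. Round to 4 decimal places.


Odds = P(H) / P(not H) = 0.702 / 0.298
= 2.3557

2.3557


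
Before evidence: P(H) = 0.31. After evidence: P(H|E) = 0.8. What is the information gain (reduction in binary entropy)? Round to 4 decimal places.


Prior entropy = 0.8932
Posterior entropy = 0.7219
Information gain = 0.8932 - 0.7219 = 0.1712

0.1712


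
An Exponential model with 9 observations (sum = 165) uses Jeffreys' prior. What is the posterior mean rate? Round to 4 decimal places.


Posterior Gamma(9, 165)
E[lambda] = 9/165 = 0.0545

0.0545


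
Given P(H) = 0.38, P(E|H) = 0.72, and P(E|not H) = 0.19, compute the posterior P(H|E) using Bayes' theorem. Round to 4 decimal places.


By Bayes' theorem: P(H|E) = P(E|H)*P(H) / P(E)
P(E) = P(E|H)*P(H) + P(E|not H)*P(not H)
P(E) = 0.72*0.38 + 0.19*0.62 = 0.3914
P(H|E) = 0.72*0.38 / 0.3914 = 0.699

0.699


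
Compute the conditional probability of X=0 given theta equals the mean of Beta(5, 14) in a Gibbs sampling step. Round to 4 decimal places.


Mean of Beta(5, 14) = 0.2632
P(X=0 | theta=0.2632) = 0.7368

0.7368


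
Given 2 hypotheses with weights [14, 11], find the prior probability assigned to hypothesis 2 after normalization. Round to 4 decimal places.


To normalize, divide each weight by the sum of all weights.
Sum = 25
Prior(H2) = 11/25 = 0.44

0.44


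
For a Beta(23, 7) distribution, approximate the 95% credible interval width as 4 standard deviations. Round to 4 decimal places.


Variance of Beta(a,b) = ab / ((a+b)^2 * (a+b+1))
= 23*7 / ((30)^2 * 31)
= 0.0058
SD = sqrt(0.0058) = 0.076
Width = 4 * SD = 0.3039

0.3039


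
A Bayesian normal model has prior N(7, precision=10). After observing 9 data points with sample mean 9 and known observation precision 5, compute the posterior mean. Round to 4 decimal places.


Posterior mean = (prior_precision * prior_mean + n * data_precision * data_mean) / (prior_precision + n * data_precision)
Numerator = 10*7 + 9*5*9 = 475
Denominator = 10 + 9*5 = 55
Posterior mean = 8.6364

8.6364


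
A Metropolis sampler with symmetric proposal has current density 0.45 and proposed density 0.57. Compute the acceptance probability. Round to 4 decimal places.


For symmetric proposals, acceptance = min(1, pi(x*)/pi(x))
= min(1, 0.57/0.45)
= min(1, 1.2667) = 1.0

1.0


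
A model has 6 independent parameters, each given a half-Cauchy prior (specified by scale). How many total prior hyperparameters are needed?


Each half-Cauchy prior needs 1 hyperparameter (scale).
Total = 1 * 6 = 6

6


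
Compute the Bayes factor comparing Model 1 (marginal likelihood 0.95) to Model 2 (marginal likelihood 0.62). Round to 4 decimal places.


BF12 = marginal likelihood of M1 / marginal likelihood of M2
= 0.95/0.62
= 1.5323

1.5323


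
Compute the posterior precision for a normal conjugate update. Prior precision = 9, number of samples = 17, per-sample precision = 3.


tau_post = tau_0 + n * tau
= 9 + 17 * 3 = 60

60


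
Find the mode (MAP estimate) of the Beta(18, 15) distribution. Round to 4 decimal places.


For Beta(a,b) with a,b > 1:
Mode = (a-1)/(a+b-2) = (18-1)/(33-2)
= 17/31 = 0.5484

0.5484


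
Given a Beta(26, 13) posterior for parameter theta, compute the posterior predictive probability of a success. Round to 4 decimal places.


For a Beta-Bernoulli model, the predictive probability is the mean:
P(success) = 26/(26+13) = 26/39 = 0.6667

0.6667


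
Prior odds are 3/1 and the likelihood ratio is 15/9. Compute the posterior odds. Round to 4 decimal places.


Posterior odds = prior odds * likelihood ratio
= (3/1) * (15/9)
= 45 / 9
= 5.0

5.0


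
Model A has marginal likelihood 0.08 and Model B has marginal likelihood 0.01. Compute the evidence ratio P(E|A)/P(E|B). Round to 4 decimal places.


Evidence ratio = P(E|A) / P(E|B)
= 0.08 / 0.01
= 8.0

8.0


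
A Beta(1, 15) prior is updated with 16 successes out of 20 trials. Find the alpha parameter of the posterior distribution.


In the Beta-Binomial conjugate update:
alpha_post = alpha_prior + successes
= 1 + 16
= 17

17


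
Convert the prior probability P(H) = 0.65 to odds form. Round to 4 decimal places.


P(not H) = 1 - 0.65 = 0.35
Odds = 0.65 / 0.35 = 1.8571

1.8571


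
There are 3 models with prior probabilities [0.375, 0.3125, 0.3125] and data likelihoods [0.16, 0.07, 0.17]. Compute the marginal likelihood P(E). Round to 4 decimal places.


P(E) = sum over models of P(M_i) * P(E|M_i)
= 0.375*0.16 + 0.3125*0.07 + 0.3125*0.17
= 0.135

0.135


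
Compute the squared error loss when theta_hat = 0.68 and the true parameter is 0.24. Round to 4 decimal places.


L = (theta_hat - theta_true)^2
= (0.68 - 0.24)^2
= 0.44^2 = 0.1936

0.1936


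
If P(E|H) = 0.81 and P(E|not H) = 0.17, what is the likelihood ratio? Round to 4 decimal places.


Likelihood ratio = P(E|H) / P(E|not H)
= 0.81 / 0.17
= 4.7647

4.7647


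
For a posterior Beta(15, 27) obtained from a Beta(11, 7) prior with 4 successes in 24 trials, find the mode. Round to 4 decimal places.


Mode = (alpha - 1) / (alpha + beta - 2)
= 14 / 40
= 0.35

0.35


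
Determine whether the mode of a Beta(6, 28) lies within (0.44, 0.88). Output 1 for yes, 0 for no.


First find the mode: (a-1)/(a+b-2) = 0.1562
Is 0.1562 in (0.44, 0.88)? 0

0


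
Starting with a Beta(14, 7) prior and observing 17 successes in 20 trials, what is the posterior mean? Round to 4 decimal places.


Posterior parameters: alpha = 14 + 17 = 31
beta = 7 + 3 = 10
Posterior mean = alpha / (alpha + beta) = 31 / 41
= 0.7561

0.7561


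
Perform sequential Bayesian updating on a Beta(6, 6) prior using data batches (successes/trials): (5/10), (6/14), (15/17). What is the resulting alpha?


Accumulate successes: 26
Posterior alpha = prior alpha + sum of successes
= 6 + 26 = 32

32


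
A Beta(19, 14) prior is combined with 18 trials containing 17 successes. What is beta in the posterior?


In conjugate updating:
beta_posterior = beta_prior + (n - k)
= 14 + (18 - 17)
= 14 + 1 = 15

15


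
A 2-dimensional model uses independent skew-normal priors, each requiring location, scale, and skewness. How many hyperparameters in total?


Per parameter: 3 (location, scale, and skewness).
Total = 2 * 3 = 6

6


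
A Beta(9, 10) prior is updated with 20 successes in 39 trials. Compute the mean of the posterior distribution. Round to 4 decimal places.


After update: Beta(29, 29)
Mean = 29 / (29 + 29) = 29 / 58
= 0.5

0.5


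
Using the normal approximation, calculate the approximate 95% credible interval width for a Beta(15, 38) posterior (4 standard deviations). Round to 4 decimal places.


Var(Beta) = 15*38/(53^2 * 54) = 0.0038
SD = 0.0613
Width ~ 4*SD = 0.2452

0.2452


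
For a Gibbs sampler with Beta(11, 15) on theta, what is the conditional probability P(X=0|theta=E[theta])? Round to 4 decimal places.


E[theta] = 11/(11+15) = 0.4231
P(X=0|theta) = 1 - theta = 0.5769

0.5769


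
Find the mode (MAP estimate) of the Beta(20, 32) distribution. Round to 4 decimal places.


For Beta(a,b) with a,b > 1:
Mode = (a-1)/(a+b-2) = (20-1)/(52-2)
= 19/50 = 0.38

0.38


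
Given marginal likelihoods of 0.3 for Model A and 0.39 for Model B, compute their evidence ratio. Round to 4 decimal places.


Ratio = ML(A) / ML(B) = 0.3/0.39
= 0.7692

0.7692


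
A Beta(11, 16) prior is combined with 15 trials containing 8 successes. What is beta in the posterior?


In conjugate updating:
beta_posterior = beta_prior + (n - k)
= 16 + (15 - 8)
= 16 + 7 = 23

23


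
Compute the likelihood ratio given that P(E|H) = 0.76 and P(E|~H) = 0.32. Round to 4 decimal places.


LR = P(E|H) / P(E|~H)
= 0.76 / 0.32 = 2.375

2.375


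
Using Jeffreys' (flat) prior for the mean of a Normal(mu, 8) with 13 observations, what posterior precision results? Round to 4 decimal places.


Flat prior means prior precision is 0.
Posterior precision = n / sigma^2 = 13/8 = 1.625

1.625


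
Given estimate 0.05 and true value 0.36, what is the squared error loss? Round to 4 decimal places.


Squared error = (estimate - true)^2
Difference = -0.31
Loss = -0.31^2 = 0.0961

0.0961


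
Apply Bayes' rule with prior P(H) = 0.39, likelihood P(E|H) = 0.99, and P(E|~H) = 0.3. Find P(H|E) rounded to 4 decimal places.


Step 1: Compute marginal P(E) = P(E|H)P(H) + P(E|~H)P(~H)
= 0.99*0.39 + 0.3*0.61 = 0.5691
Step 2: P(H|E) = P(E|H)P(H)/P(E) = 0.3861/0.5691
= 0.6784

0.6784


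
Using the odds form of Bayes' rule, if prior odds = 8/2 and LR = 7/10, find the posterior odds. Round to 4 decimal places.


Bayes' rule in odds form: posterior odds = prior odds * LR
= (8 * 7) / (2 * 10)
= 56/20 = 2.8

2.8


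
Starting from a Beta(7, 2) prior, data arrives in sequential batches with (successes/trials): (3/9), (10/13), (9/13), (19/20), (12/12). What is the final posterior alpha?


In sequential Bayesian updating, we sum all successes.
Total successes = 53
Final alpha = 7 + 53 = 60

60


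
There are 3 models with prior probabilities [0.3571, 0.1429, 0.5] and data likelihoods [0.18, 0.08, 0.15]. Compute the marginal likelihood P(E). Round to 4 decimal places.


P(E) = sum over models of P(M_i) * P(E|M_i)
= 0.3571*0.18 + 0.1429*0.08 + 0.5*0.15
= 0.1507

0.1507


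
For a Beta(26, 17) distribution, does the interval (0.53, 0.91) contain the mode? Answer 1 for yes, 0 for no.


Mode of Beta(a,b) = (a-1)/(a+b-2)
= (26-1)/(26+17-2) = 0.6098
Check: 0.53 <= 0.6098 <= 0.91?
Result: 1

1


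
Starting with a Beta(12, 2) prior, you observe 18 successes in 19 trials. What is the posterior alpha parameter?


For a Beta-Binomial conjugate model:
Posterior alpha = prior alpha + number of successes
= 12 + 18 = 30

30


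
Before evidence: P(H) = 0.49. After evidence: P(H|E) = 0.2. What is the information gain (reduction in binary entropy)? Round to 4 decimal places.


Prior entropy = 0.9997
Posterior entropy = 0.7219
Information gain = 0.9997 - 0.7219 = 0.2778

0.2778


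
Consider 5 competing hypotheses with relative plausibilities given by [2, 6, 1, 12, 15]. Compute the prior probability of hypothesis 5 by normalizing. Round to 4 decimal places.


Sum of weights = 2 + 6 + 1 + 12 + 15 = 36
Normalized prior for H5 = 15 / 36
= 0.4167

0.4167


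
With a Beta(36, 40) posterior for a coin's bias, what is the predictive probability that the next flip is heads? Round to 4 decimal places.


The predictive probability equals the posterior mean.
P(next = heads) = alpha / (alpha + beta)
= 36 / 76 = 0.4737

0.4737


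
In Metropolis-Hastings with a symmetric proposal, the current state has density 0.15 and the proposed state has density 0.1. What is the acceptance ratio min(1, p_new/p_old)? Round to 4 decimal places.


Ratio = p_new / p_old = 0.1 / 0.15 = 0.6667
Acceptance = min(1, 0.6667) = 0.6667

0.6667


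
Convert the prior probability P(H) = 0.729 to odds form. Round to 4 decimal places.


P(not H) = 1 - 0.729 = 0.271
Odds = 0.729 / 0.271 = 2.69

2.69


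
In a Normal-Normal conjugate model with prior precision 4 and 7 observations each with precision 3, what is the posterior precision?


Posterior precision = prior precision + n * observation precision
= 4 + 7 * 3
= 4 + 21 = 25

25


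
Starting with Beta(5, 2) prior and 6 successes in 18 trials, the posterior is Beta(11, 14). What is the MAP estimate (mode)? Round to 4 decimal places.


The mode of Beta(a, b) when a > 1 and b > 1 is (a-1)/(a+b-2)
= (11 - 1) / (11 + 14 - 2)
= 10 / 23
= 0.4348

0.4348


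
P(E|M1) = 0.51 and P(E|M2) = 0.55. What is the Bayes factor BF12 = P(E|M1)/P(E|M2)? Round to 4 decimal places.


Bayes factor BF12 = P(E|M1) / P(E|M2)
= 0.51 / 0.55
= 0.9273

0.9273


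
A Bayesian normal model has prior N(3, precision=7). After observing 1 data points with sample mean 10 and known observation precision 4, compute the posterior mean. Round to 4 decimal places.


Posterior mean = (prior_precision * prior_mean + n * data_precision * data_mean) / (prior_precision + n * data_precision)
Numerator = 7*3 + 1*4*10 = 61
Denominator = 7 + 1*4 = 11
Posterior mean = 5.5455

5.5455


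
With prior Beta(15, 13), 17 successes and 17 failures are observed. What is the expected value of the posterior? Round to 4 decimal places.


Posterior = Beta(32, 30)
E[theta] = alpha/(alpha+beta)
= 32/62 = 0.5161

0.5161


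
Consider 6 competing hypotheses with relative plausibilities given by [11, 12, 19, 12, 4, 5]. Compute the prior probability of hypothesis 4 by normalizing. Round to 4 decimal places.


Sum of weights = 11 + 12 + 19 + 12 + 4 + 5 = 63
Normalized prior for H4 = 12 / 63
= 0.1905

0.1905


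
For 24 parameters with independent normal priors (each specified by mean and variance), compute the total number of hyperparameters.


A normal prior has 2 hyperparameters per parameter.
Total = 24 * 2 = 48

48


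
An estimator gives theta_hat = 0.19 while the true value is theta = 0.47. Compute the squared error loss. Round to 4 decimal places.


The squared error loss is (theta_hat - theta)^2
= (0.19 - 0.47)^2
= (-0.28)^2 = 0.0784

0.0784


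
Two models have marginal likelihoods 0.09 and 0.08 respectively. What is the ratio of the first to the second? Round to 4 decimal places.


Evidence ratio = 0.09 / 0.08
= 1.125

1.125


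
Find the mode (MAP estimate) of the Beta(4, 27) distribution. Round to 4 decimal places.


For Beta(a,b) with a,b > 1:
Mode = (a-1)/(a+b-2) = (4-1)/(31-2)
= 3/29 = 0.1034

0.1034


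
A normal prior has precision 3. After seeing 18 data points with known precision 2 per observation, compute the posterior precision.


In the conjugate normal model, precisions add:
tau_posterior = tau_prior + n * tau_data
= 3 + 18*2 = 39

39


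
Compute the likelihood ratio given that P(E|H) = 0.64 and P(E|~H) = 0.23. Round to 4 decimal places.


LR = P(E|H) / P(E|~H)
= 0.64 / 0.23 = 2.7826

2.7826


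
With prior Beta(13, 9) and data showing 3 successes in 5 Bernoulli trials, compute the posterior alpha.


Conjugate update: alpha_posterior = alpha_prior + k
= 13 + 3 = 16

16


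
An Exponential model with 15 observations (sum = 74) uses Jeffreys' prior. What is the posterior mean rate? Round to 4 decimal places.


Posterior Gamma(15, 74)
E[lambda] = 15/74 = 0.2027

0.2027


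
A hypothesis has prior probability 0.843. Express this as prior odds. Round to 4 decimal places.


Odds = P(H) / P(not H) = 0.843 / 0.157
= 5.3694

5.3694


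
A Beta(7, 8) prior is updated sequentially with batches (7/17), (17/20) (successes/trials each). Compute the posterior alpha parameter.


Sequential conjugate updating is equivalent to a single batch update.
Total successes across all batches = 24
alpha_posterior = alpha_prior + total_successes = 7 + 24
= 31

31


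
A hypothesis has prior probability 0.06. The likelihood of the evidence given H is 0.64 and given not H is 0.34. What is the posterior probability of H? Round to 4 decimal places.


Using Bayes' theorem:
P(E) = 0.06 * 0.64 + 0.94 * 0.34
P(E) = 0.358
P(H|E) = (0.06 * 0.64) / 0.358 = 0.1073

0.1073


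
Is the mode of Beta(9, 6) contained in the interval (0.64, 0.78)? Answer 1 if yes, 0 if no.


Mode = (a-1)/(a+b-2) = 8/13 = 0.6154
Interval: (0.64, 0.78)
Contains mode? 0

0


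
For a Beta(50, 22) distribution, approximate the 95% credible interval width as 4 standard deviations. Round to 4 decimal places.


Variance of Beta(a,b) = ab / ((a+b)^2 * (a+b+1))
= 50*22 / ((72)^2 * 73)
= 0.0029
SD = sqrt(0.0029) = 0.0539
Width = 4 * SD = 0.2157

0.2157


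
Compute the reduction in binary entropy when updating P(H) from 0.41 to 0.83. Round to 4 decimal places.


H_before = -p*log2(p) - (1-p)*log2(1-p) for p=0.41: 0.9765
H_after for p=0.83: 0.6577
Reduction = 0.9765 - 0.6577 = 0.3188

0.3188


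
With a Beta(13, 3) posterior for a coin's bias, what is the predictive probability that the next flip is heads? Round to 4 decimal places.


The predictive probability equals the posterior mean.
P(next = heads) = alpha / (alpha + beta)
= 13 / 16 = 0.8125

0.8125


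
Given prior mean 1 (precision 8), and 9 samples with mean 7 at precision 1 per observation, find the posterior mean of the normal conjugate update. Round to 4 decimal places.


The posterior mean is a precision-weighted average of prior and data.
Post. prec. = 8 + 9 = 17
Post. mean = (8 + 63)/17 = 71/17 = 4.1765

4.1765


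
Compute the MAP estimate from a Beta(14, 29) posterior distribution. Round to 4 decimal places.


MAP = mode of Beta distribution
= (alpha - 1)/(alpha + beta - 2)
= (14-1)/(14+29-2)
= 13/41 = 0.3171

0.3171


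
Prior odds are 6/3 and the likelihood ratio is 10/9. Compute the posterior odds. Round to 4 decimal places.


Posterior odds = prior odds * likelihood ratio
= (6/3) * (10/9)
= 60 / 27
= 2.2222

2.2222


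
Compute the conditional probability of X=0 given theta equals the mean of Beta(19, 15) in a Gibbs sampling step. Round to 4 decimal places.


Mean of Beta(19, 15) = 0.5588
P(X=0 | theta=0.5588) = 0.4412

0.4412


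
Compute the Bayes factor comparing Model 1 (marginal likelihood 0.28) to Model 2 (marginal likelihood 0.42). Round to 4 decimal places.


BF12 = marginal likelihood of M1 / marginal likelihood of M2
= 0.28/0.42
= 0.6667

0.6667


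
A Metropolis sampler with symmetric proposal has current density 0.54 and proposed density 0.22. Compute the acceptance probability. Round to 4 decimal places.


For symmetric proposals, acceptance = min(1, pi(x*)/pi(x))
= min(1, 0.22/0.54)
= min(1, 0.4074) = 0.4074

0.4074


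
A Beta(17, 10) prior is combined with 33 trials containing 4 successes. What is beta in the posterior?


In conjugate updating:
beta_posterior = beta_prior + (n - k)
= 10 + (33 - 4)
= 10 + 29 = 39

39


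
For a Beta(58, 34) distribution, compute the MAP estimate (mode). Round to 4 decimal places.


MAP = mode = (a-1)/(a+b-2)
= (58-1)/(58+34-2)
= 57/90 = 0.6333

0.6333


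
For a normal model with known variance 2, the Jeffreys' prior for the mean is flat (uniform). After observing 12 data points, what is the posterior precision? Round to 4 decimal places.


Jeffreys' prior for normal mean (known variance) is flat.
Prior precision = 0.
Posterior precision = prior_prec + n/sigma^2 = 0 + 12/2
= 6.0

6.0


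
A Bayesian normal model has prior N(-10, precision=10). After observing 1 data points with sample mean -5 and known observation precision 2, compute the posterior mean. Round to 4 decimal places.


Posterior mean = (prior_precision * prior_mean + n * data_precision * data_mean) / (prior_precision + n * data_precision)
Numerator = 10*-10 + 1*2*-5 = -110
Denominator = 10 + 1*2 = 12
Posterior mean = -9.1667

-9.1667


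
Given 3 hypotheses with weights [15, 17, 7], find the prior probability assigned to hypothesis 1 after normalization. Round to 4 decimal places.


To normalize, divide each weight by the sum of all weights.
Sum = 39
Prior(H1) = 15/39 = 0.3846

0.3846


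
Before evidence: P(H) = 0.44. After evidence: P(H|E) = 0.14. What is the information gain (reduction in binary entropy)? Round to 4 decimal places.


Prior entropy = 0.9896
Posterior entropy = 0.5842
Information gain = 0.9896 - 0.5842 = 0.4053

0.4053


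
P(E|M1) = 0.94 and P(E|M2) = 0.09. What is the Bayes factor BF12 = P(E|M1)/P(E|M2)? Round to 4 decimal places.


Bayes factor BF12 = P(E|M1) / P(E|M2)
= 0.94 / 0.09
= 10.4444

10.4444


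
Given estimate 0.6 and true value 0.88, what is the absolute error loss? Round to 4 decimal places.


Absolute error = |estimate - true|
= |-0.28| = 0.28

0.28


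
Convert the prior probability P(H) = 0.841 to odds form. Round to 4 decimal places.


P(not H) = 1 - 0.841 = 0.159
Odds = 0.841 / 0.159 = 5.2893

5.2893


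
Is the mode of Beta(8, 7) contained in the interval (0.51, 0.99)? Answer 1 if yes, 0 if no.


Mode = (a-1)/(a+b-2) = 7/13 = 0.5385
Interval: (0.51, 0.99)
Contains mode? 1

1


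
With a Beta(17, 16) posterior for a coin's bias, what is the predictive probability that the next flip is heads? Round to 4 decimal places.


The predictive probability equals the posterior mean.
P(next = heads) = alpha / (alpha + beta)
= 17 / 33 = 0.5152

0.5152


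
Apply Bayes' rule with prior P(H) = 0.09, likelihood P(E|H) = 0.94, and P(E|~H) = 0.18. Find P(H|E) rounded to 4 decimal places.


Step 1: Compute marginal P(E) = P(E|H)P(H) + P(E|~H)P(~H)
= 0.94*0.09 + 0.18*0.91 = 0.2484
Step 2: P(H|E) = P(E|H)P(H)/P(E) = 0.0846/0.2484
= 0.3406

0.3406


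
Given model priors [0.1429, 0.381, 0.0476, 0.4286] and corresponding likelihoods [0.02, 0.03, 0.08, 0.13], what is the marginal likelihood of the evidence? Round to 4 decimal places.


P(E) = sum_i P(M_i) P(E|M_i)
= 0.0029 + 0.0114 + 0.0038 + 0.0557
= 0.0738

0.0738


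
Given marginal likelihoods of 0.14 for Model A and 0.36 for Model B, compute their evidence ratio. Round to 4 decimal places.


Ratio = ML(A) / ML(B) = 0.14/0.36
= 0.3889

0.3889


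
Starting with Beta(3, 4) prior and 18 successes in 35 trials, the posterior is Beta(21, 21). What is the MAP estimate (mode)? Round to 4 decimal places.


The mode of Beta(a, b) when a > 1 and b > 1 is (a-1)/(a+b-2)
= (21 - 1) / (21 + 21 - 2)
= 20 / 40
= 0.5

0.5


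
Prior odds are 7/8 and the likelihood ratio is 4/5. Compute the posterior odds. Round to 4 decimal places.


Posterior odds = prior odds * likelihood ratio
= (7/8) * (4/5)
= 28 / 40
= 0.7

0.7


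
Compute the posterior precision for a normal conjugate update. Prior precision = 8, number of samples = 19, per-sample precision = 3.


tau_post = tau_0 + n * tau
= 8 + 19 * 3 = 65

65


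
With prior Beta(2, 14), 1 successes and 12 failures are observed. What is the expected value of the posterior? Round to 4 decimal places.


Posterior = Beta(3, 26)
E[theta] = alpha/(alpha+beta)
= 3/29 = 0.1034

0.1034


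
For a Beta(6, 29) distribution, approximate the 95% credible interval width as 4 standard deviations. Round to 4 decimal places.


Variance of Beta(a,b) = ab / ((a+b)^2 * (a+b+1))
= 6*29 / ((35)^2 * 36)
= 0.0039
SD = sqrt(0.0039) = 0.0628
Width = 4 * SD = 0.2513

0.2513


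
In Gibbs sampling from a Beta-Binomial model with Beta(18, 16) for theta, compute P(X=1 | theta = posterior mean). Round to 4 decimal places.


Posterior mean = alpha/(alpha+beta) = 18/34 = 0.5294
P(X=1|theta=mean) = theta = 0.5294

0.5294


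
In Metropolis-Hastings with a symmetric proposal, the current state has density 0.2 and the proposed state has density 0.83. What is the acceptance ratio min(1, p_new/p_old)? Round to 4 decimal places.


Ratio = p_new / p_old = 0.83 / 0.2 = 4.15
Acceptance = min(1, 4.15) = 1.0

1.0


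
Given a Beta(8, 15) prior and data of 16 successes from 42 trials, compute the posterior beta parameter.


Number of failures = 42 - 16 = 26
Posterior beta = 15 + 26 = 41

41


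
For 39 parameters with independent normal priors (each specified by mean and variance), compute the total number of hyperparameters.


A normal prior has 2 hyperparameters per parameter.
Total = 39 * 2 = 78

78


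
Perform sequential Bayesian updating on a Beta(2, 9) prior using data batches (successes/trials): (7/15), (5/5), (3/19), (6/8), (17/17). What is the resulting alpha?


Accumulate successes: 38
Posterior alpha = prior alpha + sum of successes
= 2 + 38 = 40

40


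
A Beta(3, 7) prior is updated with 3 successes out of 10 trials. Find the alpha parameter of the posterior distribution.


In the Beta-Binomial conjugate update:
alpha_post = alpha_prior + successes
= 3 + 3
= 6

6


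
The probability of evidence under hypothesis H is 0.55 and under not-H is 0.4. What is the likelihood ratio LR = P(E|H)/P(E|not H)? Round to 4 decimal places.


LR = 0.55 / 0.4
= 1.375

1.375


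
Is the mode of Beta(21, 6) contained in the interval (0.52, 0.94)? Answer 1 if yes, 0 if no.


Mode = (a-1)/(a+b-2) = 20/25 = 0.8
Interval: (0.52, 0.94)
Contains mode? 1

1


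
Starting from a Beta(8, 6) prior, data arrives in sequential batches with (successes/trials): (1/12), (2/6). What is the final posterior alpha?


In sequential Bayesian updating, we sum all successes.
Total successes = 3
Final alpha = 8 + 3 = 11

11


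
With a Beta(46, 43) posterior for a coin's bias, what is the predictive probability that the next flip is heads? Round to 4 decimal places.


The predictive probability equals the posterior mean.
P(next = heads) = alpha / (alpha + beta)
= 46 / 89 = 0.5169

0.5169


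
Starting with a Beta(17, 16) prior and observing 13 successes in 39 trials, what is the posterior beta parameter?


Posterior beta = prior beta + failures
Failures = 39 - 13 = 26
beta_post = 16 + 26 = 42

42


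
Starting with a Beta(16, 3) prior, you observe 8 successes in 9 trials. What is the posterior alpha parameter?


For a Beta-Binomial conjugate model:
Posterior alpha = prior alpha + number of successes
= 16 + 8 = 24

24


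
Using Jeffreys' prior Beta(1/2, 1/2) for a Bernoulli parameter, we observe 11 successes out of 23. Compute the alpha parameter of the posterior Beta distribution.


Conjugate update: Beta(0.5 + k, 0.5 + n - k).
k = 11, n - k = 12
Posterior alpha = 0.5 + k = 0.5 + 11 = 11.5

11.5


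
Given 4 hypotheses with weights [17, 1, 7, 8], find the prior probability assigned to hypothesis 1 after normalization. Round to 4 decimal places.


To normalize, divide each weight by the sum of all weights.
Sum = 33
Prior(H1) = 17/33 = 0.5152

0.5152


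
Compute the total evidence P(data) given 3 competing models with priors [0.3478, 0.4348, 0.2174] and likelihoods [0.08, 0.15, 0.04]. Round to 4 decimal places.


Marginal likelihood = sum P(model_i) * P(data|model_i)
Model 1: 0.3478 * 0.08 = 0.0278
Model 2: 0.4348 * 0.15 = 0.0652
Model 3: 0.2174 * 0.04 = 0.0087
Total = 0.1017

0.1017


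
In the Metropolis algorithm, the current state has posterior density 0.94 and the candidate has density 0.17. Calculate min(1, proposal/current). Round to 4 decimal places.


Ratio = 0.17/0.94 = 0.1809
Acceptance probability = min(1, 0.1809)
= 0.1809

0.1809


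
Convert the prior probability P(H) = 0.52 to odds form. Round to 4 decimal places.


P(not H) = 1 - 0.52 = 0.48
Odds = 0.52 / 0.48 = 1.0833

1.0833


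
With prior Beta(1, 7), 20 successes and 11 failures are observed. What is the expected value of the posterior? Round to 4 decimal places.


Posterior = Beta(21, 18)
E[theta] = alpha/(alpha+beta)
= 21/39 = 0.5385

0.5385


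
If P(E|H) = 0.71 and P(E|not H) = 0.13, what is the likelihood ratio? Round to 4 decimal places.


Likelihood ratio = P(E|H) / P(E|not H)
= 0.71 / 0.13
= 5.4615

5.4615


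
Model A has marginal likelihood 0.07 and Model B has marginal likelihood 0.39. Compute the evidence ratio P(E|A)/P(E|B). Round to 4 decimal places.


Evidence ratio = P(E|A) / P(E|B)
= 0.07 / 0.39
= 0.1795

0.1795


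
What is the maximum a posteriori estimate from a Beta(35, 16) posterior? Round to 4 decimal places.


The MAP estimate equals the mode of the distribution.
Mode of Beta(a,b) = (a-1)/(a+b-2)
= 34/49
= 0.6939

0.6939


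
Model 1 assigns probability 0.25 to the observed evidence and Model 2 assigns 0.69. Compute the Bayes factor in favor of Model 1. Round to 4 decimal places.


BF = P(data|M1) / P(data|M2)
= 0.25 / 0.69 = 0.3623

0.3623


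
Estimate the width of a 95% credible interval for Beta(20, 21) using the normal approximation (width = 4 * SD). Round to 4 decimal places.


For Beta(a,b): Var = ab/((a+b)^2(a+b+1))
Var = 0.0059, SD = 0.0771
Approximate 95% CI width = 4 * 0.0771 = 0.3085

0.3085


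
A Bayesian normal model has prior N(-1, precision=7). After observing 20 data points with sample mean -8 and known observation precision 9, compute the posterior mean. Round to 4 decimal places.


Posterior mean = (prior_precision * prior_mean + n * data_precision * data_mean) / (prior_precision + n * data_precision)
Numerator = 7*-1 + 20*9*-8 = -1447
Denominator = 7 + 20*9 = 187
Posterior mean = -7.738

-7.738


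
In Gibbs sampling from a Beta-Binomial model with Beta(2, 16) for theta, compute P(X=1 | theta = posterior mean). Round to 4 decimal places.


Posterior mean = alpha/(alpha+beta) = 2/18 = 0.1111
P(X=1|theta=mean) = theta = 0.1111

0.1111


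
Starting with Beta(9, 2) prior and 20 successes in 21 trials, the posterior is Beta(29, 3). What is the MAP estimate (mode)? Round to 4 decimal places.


The mode of Beta(a, b) when a > 1 and b > 1 is (a-1)/(a+b-2)
= (29 - 1) / (29 + 3 - 2)
= 28 / 30
= 0.9333

0.9333


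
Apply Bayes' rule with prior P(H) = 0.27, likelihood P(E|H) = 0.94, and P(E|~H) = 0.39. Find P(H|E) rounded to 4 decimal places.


Step 1: Compute marginal P(E) = P(E|H)P(H) + P(E|~H)P(~H)
= 0.94*0.27 + 0.39*0.73 = 0.5385
Step 2: P(H|E) = P(E|H)P(H)/P(E) = 0.2538/0.5385
= 0.4713

0.4713


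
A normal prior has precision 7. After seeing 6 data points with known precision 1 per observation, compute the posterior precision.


In the conjugate normal model, precisions add:
tau_posterior = tau_prior + n * tau_data
= 7 + 6*1 = 13

13


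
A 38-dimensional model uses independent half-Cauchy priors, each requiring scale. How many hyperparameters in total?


Per parameter: 1 (scale).
Total = 38 * 1 = 38

38


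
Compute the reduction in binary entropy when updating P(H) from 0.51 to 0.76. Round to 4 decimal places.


H_before = -p*log2(p) - (1-p)*log2(1-p) for p=0.51: 0.9997
H_after for p=0.76: 0.795
Reduction = 0.9997 - 0.795 = 0.2047

0.2047


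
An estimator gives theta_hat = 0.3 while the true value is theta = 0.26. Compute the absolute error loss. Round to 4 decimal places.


The absolute error loss is |theta_hat - theta|
= |0.3 - 0.26|
= 0.04

0.04


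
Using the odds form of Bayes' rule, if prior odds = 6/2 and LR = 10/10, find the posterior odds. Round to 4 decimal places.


Bayes' rule in odds form: posterior odds = prior odds * LR
= (6 * 10) / (2 * 10)
= 60/20 = 3.0

3.0


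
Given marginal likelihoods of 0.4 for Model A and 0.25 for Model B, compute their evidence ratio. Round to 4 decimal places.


Ratio = ML(A) / ML(B) = 0.4/0.25
= 1.6

1.6


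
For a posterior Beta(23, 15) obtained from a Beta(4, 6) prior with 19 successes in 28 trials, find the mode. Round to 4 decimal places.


Mode = (alpha - 1) / (alpha + beta - 2)
= 22 / 36
= 0.6111

0.6111


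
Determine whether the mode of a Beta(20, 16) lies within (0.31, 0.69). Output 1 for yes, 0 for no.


First find the mode: (a-1)/(a+b-2) = 0.5588
Is 0.5588 in (0.31, 0.69)? 1

1


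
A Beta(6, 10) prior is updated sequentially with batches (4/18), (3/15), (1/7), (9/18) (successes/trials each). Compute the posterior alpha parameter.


Sequential conjugate updating is equivalent to a single batch update.
Total successes across all batches = 17
alpha_posterior = alpha_prior + total_successes = 6 + 17
= 23

23


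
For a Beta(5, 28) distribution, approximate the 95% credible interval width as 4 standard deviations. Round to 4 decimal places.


Variance of Beta(a,b) = ab / ((a+b)^2 * (a+b+1))
= 5*28 / ((33)^2 * 34)
= 0.0038
SD = sqrt(0.0038) = 0.0615
Width = 4 * SD = 0.246

0.246


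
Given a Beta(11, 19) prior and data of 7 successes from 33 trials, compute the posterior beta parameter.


Number of failures = 33 - 7 = 26
Posterior beta = 19 + 26 = 45

45


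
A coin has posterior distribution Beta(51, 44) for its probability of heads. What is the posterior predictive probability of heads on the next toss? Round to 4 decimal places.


Posterior predictive = E[theta] = alpha/(alpha+beta)
= 51/95
= 0.5368

0.5368


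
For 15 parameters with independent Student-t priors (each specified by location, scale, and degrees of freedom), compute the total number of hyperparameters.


A Student-t prior has 3 hyperparameters per parameter.
Total = 15 * 3 = 45

45


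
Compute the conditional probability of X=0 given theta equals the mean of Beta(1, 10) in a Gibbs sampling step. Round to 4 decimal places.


Mean of Beta(1, 10) = 0.0909
P(X=0 | theta=0.0909) = 0.9091

0.9091


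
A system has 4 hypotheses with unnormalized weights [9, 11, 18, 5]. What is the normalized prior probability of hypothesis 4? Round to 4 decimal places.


The normalized prior is the weight divided by the total.
Total weight = 43
P(H4) = 5 / 43 = 0.1163

0.1163


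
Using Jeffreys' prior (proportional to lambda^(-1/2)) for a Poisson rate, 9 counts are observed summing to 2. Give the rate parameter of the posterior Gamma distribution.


Conjugate update: Gamma(prior_shape + S, prior_rate + n).
Prior shape = 0.5, prior rate = 0.
Posterior rate = 0 + n = 9

9.0


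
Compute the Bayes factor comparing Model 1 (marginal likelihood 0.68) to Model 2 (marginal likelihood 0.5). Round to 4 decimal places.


BF12 = marginal likelihood of M1 / marginal likelihood of M2
= 0.68/0.5
= 1.36

1.36


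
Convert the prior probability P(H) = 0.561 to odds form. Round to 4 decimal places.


P(not H) = 1 - 0.561 = 0.439
Odds = 0.561 / 0.439 = 1.2779

1.2779


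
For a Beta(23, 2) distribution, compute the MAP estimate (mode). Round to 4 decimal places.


MAP = mode = (a-1)/(a+b-2)
= (23-1)/(23+2-2)
= 22/23 = 0.9565

0.9565


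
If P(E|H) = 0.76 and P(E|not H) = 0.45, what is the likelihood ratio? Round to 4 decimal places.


Likelihood ratio = P(E|H) / P(E|not H)
= 0.76 / 0.45
= 1.6889

1.6889


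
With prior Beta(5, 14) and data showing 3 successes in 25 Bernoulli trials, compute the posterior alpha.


Conjugate update: alpha_posterior = alpha_prior + k
= 5 + 3 = 8

8


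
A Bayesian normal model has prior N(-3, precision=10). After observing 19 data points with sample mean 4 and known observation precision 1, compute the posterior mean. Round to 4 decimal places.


Posterior mean = (prior_precision * prior_mean + n * data_precision * data_mean) / (prior_precision + n * data_precision)
Numerator = 10*-3 + 19*1*4 = 46
Denominator = 10 + 19*1 = 29
Posterior mean = 1.5862

1.5862


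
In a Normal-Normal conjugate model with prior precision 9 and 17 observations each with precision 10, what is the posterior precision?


Posterior precision = prior precision + n * observation precision
= 9 + 17 * 10
= 9 + 170 = 179

179


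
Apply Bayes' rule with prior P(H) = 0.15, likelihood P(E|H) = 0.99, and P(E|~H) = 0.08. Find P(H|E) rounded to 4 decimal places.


Step 1: Compute marginal P(E) = P(E|H)P(H) + P(E|~H)P(~H)
= 0.99*0.15 + 0.08*0.85 = 0.2165
Step 2: P(H|E) = P(E|H)P(H)/P(E) = 0.1485/0.2165
= 0.6859

0.6859


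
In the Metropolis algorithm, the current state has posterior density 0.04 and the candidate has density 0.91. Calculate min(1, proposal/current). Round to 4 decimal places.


Ratio = 0.91/0.04 = 22.75
Acceptance probability = min(1, 22.75)
= 1.0

1.0


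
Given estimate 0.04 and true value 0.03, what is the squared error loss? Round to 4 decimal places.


Squared error = (estimate - true)^2
Difference = 0.01
Loss = 0.01^2 = 0.0001

0.0001


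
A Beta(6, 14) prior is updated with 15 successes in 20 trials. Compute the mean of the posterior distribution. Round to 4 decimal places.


After update: Beta(21, 19)
Mean = 21 / (21 + 19) = 21 / 40
= 0.525

0.525


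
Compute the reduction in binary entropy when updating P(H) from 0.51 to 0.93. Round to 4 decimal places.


H_before = -p*log2(p) - (1-p)*log2(1-p) for p=0.51: 0.9997
H_after for p=0.93: 0.3659
Reduction = 0.9997 - 0.3659 = 0.6338

0.6338


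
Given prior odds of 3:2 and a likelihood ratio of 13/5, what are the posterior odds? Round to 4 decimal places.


Posterior odds = prior odds * LR
Prior odds = 3/2 = 1.5
LR = 13/5 = 2.6
Posterior odds = 1.5 * 2.6 = 3.9

3.9


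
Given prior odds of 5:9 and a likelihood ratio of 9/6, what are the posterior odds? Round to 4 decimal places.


Posterior odds = prior odds * LR
Prior odds = 5/9 = 0.5556
LR = 9/6 = 1.5
Posterior odds = 0.5556 * 1.5 = 0.8333

0.8333


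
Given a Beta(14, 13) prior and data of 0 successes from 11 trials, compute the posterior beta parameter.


Number of failures = 11 - 0 = 11
Posterior beta = 13 + 11 = 24

24


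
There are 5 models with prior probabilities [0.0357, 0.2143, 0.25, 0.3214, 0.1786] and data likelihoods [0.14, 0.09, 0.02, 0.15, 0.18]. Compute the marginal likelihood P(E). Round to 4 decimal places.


P(E) = sum over models of P(M_i) * P(E|M_i)
= 0.0357*0.14 + 0.2143*0.09 + 0.25*0.02 + 0.3214*0.15 + 0.1786*0.18
= 0.1096

0.1096


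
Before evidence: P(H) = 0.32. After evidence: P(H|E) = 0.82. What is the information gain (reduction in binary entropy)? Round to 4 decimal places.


Prior entropy = 0.9044
Posterior entropy = 0.6801
Information gain = 0.9044 - 0.6801 = 0.2243

0.2243


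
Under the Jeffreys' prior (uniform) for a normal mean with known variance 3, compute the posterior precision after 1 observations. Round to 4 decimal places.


Prior precision = 0 (flat prior).
Post. prec. = 0 + n/var = 1/3 = 0.3333

0.3333


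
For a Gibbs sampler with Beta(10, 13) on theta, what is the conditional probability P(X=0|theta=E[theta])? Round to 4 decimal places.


E[theta] = 10/(10+13) = 0.4348
P(X=0|theta) = 1 - theta = 0.5652

0.5652


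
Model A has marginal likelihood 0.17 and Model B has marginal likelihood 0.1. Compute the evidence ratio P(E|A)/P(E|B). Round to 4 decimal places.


Evidence ratio = P(E|A) / P(E|B)
= 0.17 / 0.1
= 1.7

1.7


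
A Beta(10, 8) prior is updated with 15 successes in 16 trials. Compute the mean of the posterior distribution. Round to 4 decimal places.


After update: Beta(25, 9)
Mean = 25 / (25 + 9) = 25 / 34
= 0.7353

0.7353


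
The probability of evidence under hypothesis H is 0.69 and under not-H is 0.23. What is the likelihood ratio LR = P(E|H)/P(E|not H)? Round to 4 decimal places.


LR = 0.69 / 0.23
= 3.0

3.0


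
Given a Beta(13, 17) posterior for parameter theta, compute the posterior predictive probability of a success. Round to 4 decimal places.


For a Beta-Bernoulli model, the predictive probability is the mean:
P(success) = 13/(13+17) = 13/30 = 0.4333

0.4333
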